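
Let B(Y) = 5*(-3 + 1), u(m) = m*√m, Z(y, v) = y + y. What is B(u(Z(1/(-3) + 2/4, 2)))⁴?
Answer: 10000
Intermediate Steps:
Z(y, v) = 2*y
u(m) = m^(3/2)
B(Y) = -10 (B(Y) = 5*(-2) = -10)
B(u(Z(1/(-3) + 2/4, 2)))⁴ = (-10)⁴ = 10000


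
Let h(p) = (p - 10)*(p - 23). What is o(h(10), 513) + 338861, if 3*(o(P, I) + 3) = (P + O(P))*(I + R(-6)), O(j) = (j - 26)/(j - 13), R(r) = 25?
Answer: 1017650/3 ≈ 3.3922e+5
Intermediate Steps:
h(p) = (-23 + p)*(-10 + p) (h(p) = (-10 + p)*(-23 + p) = (-23 + p)*(-10 + p))
O(j) = (-26 + j)/(-13 + j)
o(P, I) = -3 + (25 + I)*(P + (-26 + P)/(-13 + P))/3 (o(P, I) = -3 + ((P + (-26 + P)/(-13 + P))*(I + 25))/3 = -3 + ((P + (-26 + P)/(-13 + P))*(25 + I))/3 = -3 + ((25 + I)*(P + (-26 + P)/(-13 + P)))/3 = -3 + (25 + I)*(P + (-26 + P)/(-13 + P))/3)
o(h(10), 513) + 338861 = (-650 + 25*(230 + 10² - 33*10) + 513*(-26 + (230 + 10² - 33*10)) + (-13 + (230 + 10² - 33*10))*(-9 + 25*(230 + 10² - 33*10) + 513*(230 + 10² - 33*10)))/(3*(-13 + (230 + 10² - 33*10))) + 338861 = (-650 + 25*(230 + 100 - 330) + 513*(-26 + (230 + 100 - 330)) + (-13 + (230 + 100 - 330))*(-9 + 25*(230 + 100 - 330) + 513*(230 + 100 - 330)))/(3*(-13 + (230 + 100 - 330))) + 338861 = (-650 + 25*0 + 513*(-26 + 0) + (-13 + 0)*(-9 + 25*0 + 513*0))/(3*(-13 + 0)) + 338861 = (⅓)*(-650 + 0 + 513*(-26) - 13*(-9 + 0 + 0))/(-13) + 338861 = (⅓)*(-1/13)*(-650 + 0 - 13338 - 13*(-9)) + 338861 = (⅓)*(-1/13)*(-650 + 0 - 13338 + 117) + 338861 = (⅓)*(-1/13)*(-13871) + 338861 = 1067/3 + 338861 = 1017650/3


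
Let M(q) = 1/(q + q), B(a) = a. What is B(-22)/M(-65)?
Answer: 2860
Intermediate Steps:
M(q) = 1/(2*q)
B(-22)/M(-65) = -22/((½)/(-65)) = -22/((½)*(-1/65)) = -22/(-1/130) = -22*(-130) = 2860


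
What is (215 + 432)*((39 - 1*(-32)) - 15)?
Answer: 36232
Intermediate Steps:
(215 + 432)*((39 - 1*(-32)) - 15) = 647*((39 + 32) - 15) = 647*(71 - 15) = 647*56 = 36232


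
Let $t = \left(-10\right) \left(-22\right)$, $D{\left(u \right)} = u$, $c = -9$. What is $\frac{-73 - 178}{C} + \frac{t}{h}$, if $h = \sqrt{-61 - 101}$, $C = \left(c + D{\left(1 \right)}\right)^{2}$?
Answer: $- \frac{251}{64} - \frac{110 i \sqrt{2}}{9} \approx -3.9219 - 17.285 i$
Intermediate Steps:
$t = 220$
$C = 64$ ($C = \left(-9 + 1\right)^{2} = \left(-8\right)^{2} = 64$)
$h = 9 i \sqrt{2}$ ($h = \sqrt{-162} = 9 i \sqrt{2} \approx 12.728 i$)
$\frac{-73 - 178}{C} + \frac{t}{h} = \frac{-73 - 178}{64} + \frac{220}{9 i \sqrt{2}} = \left(-251\right) \frac{1}{64} + 220 \left(- \frac{i \sqrt{2}}{18}\right) = - \frac{251}{64} - \frac{110 i \sqrt{2}}{9}$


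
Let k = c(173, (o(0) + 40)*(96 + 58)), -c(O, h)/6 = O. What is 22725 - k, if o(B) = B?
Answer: 23763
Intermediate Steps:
c(O, h) = -6*O
k = -1038 (k = -6*173 = -1038)
22725 - k = 22725 - 1*(-1038) = 22725 + 1038 = 23763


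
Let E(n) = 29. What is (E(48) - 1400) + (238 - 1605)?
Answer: -2738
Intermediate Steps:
(E(48) - 1400) + (238 - 1605) = (29 - 1400) + (238 - 1605) = -1371 - 1367 = -2738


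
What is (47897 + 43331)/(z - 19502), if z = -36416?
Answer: -45614/27959 ≈ -1.6315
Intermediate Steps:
(47897 + 43331)/(z - 19502) = (47897 + 43331)/(-36416 - 19502) = 91228/(-55918) = 91228*(-1/55918) = -45614/27959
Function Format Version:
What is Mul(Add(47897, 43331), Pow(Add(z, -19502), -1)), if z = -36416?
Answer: Rational(-45614, 27959) ≈ -1.6315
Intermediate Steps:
Mul(Add(47897, 43331), Pow(Add(z, -19502), -1)) = Mul(Add(47897, 43331), Pow(Add(-36416, -19502), -1)) = Mul(91228, Pow(-55918, -1)) = Mul(91228, Rational(-1, 55918)) = Rational(-45614, 27959)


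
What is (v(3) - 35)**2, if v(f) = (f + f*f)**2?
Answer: 11881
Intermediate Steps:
v(f) = (f + f**2)**2
(v(3) - 35)**2 = (3**2*(1 + 3)**2 - 35)**2 = (9*4**2 - 35)**2 = (9*16 - 35)**2 = (144 - 35)**2 = 109**2 = 11881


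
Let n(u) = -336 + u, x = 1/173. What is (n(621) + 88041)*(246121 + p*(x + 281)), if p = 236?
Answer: 4774182554862/173 ≈ 2.7596e+10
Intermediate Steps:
x = 1/173 ≈ 0.0057803
(n(621) + 88041)*(246121 + p*(x + 281)) = ((-336 + 621) + 88041)*(246121 + 236*(1/173 + 281)) = (285 + 88041)*(246121 + 236*(48614/173)) = 88326*(246121 + 11472904/173) = 88326*(54051837/173) = 4774182554862/173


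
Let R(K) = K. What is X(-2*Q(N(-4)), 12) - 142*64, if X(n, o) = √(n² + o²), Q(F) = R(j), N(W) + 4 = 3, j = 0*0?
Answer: -9076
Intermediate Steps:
j = 0
N(W) = -1 (N(W) = -4 + 3 = -1)
Q(F) = 0
X(-2*Q(N(-4)), 12) - 142*64 = √((-2*0)² + 12²) - 142*64 = √(0² + 144) - 9088 = √(0 + 144) - 9088 = √144 - 9088 = 12 - 9088 = -9076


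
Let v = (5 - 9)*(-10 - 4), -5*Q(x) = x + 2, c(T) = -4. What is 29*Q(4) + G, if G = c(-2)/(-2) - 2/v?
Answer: -4597/140 ≈ -32.836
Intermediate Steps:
Q(x) = -⅖ - x/5 (Q(x) = -(x + 2)/5 = -(2 + x)/5 = -⅖ - x/5)
v = 56 (v = -4*(-14) = 56)
G = 55/28 (G = -4/(-2) - 2/56 = -4*(-½) - 2*1/56 = 2 - 1/28 = 55/28 ≈ 1.9643)
29*Q(4) + G = 29*(-⅖ - ⅕*4) + 55/28 = 29*(-⅖ - ⅘) + 55/28 = 29*(-6/5) + 55/28 = -174/5 + 55/28 = -4597/140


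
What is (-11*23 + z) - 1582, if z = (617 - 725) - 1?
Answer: -1944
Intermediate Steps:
z = -109 (z = -108 - 1 = -109)
(-11*23 + z) - 1582 = (-11*23 - 109) - 1582 = (-253 - 109) - 1582 = -362 - 1582 = -1944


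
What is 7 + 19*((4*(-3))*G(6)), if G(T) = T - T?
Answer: 7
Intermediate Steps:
G(T) = 0
7 + 19*((4*(-3))*G(6)) = 7 + 19*((4*(-3))*0) = 7 + 19*(-12*0) = 7 + 19*0 = 7 + 0 = 7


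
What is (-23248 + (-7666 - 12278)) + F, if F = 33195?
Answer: -9997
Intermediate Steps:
(-23248 + (-7666 - 12278)) + F = (-23248 + (-7666 - 12278)) + 33195 = (-23248 - 19944) + 33195 = -43192 + 33195 = -9997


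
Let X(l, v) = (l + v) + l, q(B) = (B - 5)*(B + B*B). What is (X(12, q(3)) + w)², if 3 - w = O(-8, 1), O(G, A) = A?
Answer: 4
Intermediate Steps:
w = 2 (w = 3 - 1*1 = 3 - 1 = 2)
q(B) = (-5 + B)*(B + B²)
X(l, v) = v + 2*l
(X(12, q(3)) + w)² = ((3*(-5 + 3² - 4*3) + 2*12) + 2)² = ((3*(-5 + 9 - 12) + 24) + 2)² = ((3*(-8) + 24) + 2)² = ((-24 + 24) + 2)² = (0 + 2)² = 2² = 4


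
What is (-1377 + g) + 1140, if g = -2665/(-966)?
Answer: -226277/966 ≈ -234.24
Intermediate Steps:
g = 2665/966 (g = -2665*(-1/966) = 2665/966 ≈ 2.7588)
(-1377 + g) + 1140 = (-1377 + 2665/966) + 1140 = -1327517/966 + 1140 = -226277/966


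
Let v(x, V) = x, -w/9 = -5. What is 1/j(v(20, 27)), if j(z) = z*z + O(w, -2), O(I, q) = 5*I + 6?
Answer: 1/631 ≈ 0.0015848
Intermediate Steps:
w = 45 (w = -9*(-5) = 45)
O(I, q) = 6 + 5*I
j(z) = 231 + z**2 (j(z) = z*z + (6 + 5*45) = z**2 + (6 + 225) = z**2 + 231 = 231 + z**2)
1/j(v(20, 27)) = 1/(231 + 20**2) = 1/(231 + 400) = 1/631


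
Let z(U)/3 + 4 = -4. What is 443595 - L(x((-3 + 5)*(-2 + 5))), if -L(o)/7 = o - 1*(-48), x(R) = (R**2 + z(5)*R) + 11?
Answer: 443252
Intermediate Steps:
z(U) = -24 (z(U) = -12 + 3*(-4) = -12 - 12 = -24)
x(R) = 11 + R**2 - 24*R (x(R) = (R**2 - 24*R) + 11 = 11 + R**2 - 24*R)
L(o) = -336 - 7*o (L(o) = -7*(o - 1*(-48)) = -7*(o + 48) = -7*(48 + o) = -336 - 7*o)
443595 - L(x((-3 + 5)*(-2 + 5))) = 443595 - (-336 - 7*(11 + ((-3 + 5)*(-2 + 5))**2 - 24*(-3 + 5)*(-2 + 5))) = 443595 - (-336 - 7*(11 + (2*3)**2 - 48*3)) = 443595 - (-336 - 7*(11 + 6**2 - 24*6)) = 443595 - (-336 - 7*(11 + 36 - 144)) = 443595 - (-336 - 7*(-97)) = 443595 - (-336 + 679) = 443595 - 1*343 = 443595 - 343 = 443252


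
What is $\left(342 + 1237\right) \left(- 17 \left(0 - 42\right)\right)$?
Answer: $1127406$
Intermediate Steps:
$\left(342 + 1237\right) \left(- 17 \left(0 - 42\right)\right) = 1579 \left(- 17 \left(0 - 42\right)\right) = 1579 \left(\left(-17\right) \left(-42\right)\right) = 1579 \cdot 714 = 1127406$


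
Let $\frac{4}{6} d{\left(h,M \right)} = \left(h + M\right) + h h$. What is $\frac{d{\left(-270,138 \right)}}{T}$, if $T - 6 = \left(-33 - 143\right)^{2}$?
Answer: $\frac{54576}{15491} \approx 3.5231$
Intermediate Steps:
$d{\left(h,M \right)} = \frac{3 M}{2} + \frac{3 h}{2} + \frac{3 h^{2}}{2}$ ($d{\left(h,M \right)} = \frac{3 \left(\left(h + M\right) + h h\right)}{2} = \frac{3 \left(\left(M + h\right) + h^{2}\right)}{2} = \frac{3 \left(M + h + h^{2}\right)}{2} = \frac{3 M}{2} + \frac{3 h}{2} + \frac{3 h^{2}}{2}$)
$T = 30982$ ($T = 6 + \left(-33 - 143\right)^{2} = 6 + \left(-176\right)^{2} = 6 + 30976 = 30982$)
$\frac{d{\left(-270,138 \right)}}{T} = \frac{\frac{3}{2} \cdot 138 + \frac{3}{2} \left(-270\right) + \frac{3 \left(-270\right)^{2}}{2}}{30982} = \left(207 - 405 + \frac{3}{2} \cdot 72900\right) \frac{1}{30982} = \left(207 - 405 + 109350\right) \frac{1}{30982} = 109152 \cdot \frac{1}{30982} = \frac{54576}{15491}$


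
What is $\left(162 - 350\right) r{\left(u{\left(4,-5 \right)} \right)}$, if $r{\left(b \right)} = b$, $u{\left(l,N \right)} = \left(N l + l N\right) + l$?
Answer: $6768$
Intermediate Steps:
$u{\left(l,N \right)} = l + 2 N l$ ($u{\left(l,N \right)} = \left(N l + N l\right) + l = 2 N l + l = l + 2 N l$)
$\left(162 - 350\right) r{\left(u{\left(4,-5 \right)} \right)} = \left(162 - 350\right) 4 \left(1 + 2 \left(-5\right)\right) = - 188 \cdot 4 \left(1 - 10\right) = - 188 \cdot 4 \left(-9\right) = \left(-188\right) \left(-36\right) = 6768$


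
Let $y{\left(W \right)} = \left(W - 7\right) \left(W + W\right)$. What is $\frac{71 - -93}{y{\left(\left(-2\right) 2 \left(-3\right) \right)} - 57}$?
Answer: $\frac{164}{63} \approx 2.6032$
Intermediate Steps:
$y{\left(W \right)} = 2 W \left(-7 + W\right)$ ($y{\left(W \right)} = \left(-7 + W\right) 2 W = 2 W \left(-7 + W\right)$)
$\frac{71 - -93}{y{\left(\left(-2\right) 2 \left(-3\right) \right)} - 57} = \frac{71 - -93}{2 \left(-2\right) 2 \left(-3\right) \left(-7 + \left(-2\right) 2 \left(-3\right)\right) - 57} = \frac{71 + 93}{2 \left(\left(-4\right) \left(-3\right)\right) \left(-7 - -12\right) - 57} = \frac{164}{2 \cdot 12 \left(-7 + 12\right) - 57} = \frac{164}{2 \cdot 12 \cdot 5 - 57} = \frac{164}{120 - 57} = \frac{164}{63}$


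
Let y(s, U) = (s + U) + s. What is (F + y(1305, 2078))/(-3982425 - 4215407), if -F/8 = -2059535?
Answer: -2060121/1024729 ≈ -2.0104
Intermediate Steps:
y(s, U) = U + 2*s (y(s, U) = (U + s) + s = U + 2*s)
F = 16476280 (F = -8*(-2059535) = 16476280)
(F + y(1305, 2078))/(-3982425 - 4215407) = (16476280 + (2078 + 2*1305))/(-3982425 - 4215407) = (16476280 + (2078 + 2610))/(-8197832) = (16476280 + 4688)*(-1/8197832) = 16480968*(-1/8197832) = -2060121/1024729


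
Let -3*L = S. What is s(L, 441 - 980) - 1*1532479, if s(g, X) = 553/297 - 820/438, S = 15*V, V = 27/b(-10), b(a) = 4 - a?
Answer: -33225677420/21681 ≈ -1.5325e+6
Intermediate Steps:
V = 27/14 (V = 27/(4 - 1*(-10)) = 27/(4 + 10) = 27/14 ≈ 1.9286)
S = 405/14 (S = 15*(27/14) = 405/14 ≈ 28.929)
L = -135/14 (L = -⅓*405/14 = -135/14 ≈ -9.6429)
s(g, X) = -221/21681 (s(g, X) = 553*(1/297) - 820*1/438 = 553/297 - 410/219 = -221/21681)
s(L, 441 - 980) - 1*1532479 = -221/21681 - 1*1532479 = -221/21681 - 1532479 = -33225677420/21681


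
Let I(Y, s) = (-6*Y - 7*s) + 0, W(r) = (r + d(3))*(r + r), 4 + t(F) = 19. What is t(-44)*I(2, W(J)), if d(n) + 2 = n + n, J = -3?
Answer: 450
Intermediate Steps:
t(F) = 15 (t(F) = -4 + 19 = 15)
d(n) = -2 + 2*n (d(n) = -2 + (n + n) = -2 + 2*n)
W(r) = 2*r*(4 + r) (W(r) = (r + (-2 + 2*3))*(r + r) = (r + (-2 + 6))*(2*r) = (r + 4)*(2*r) = (4 + r)*(2*r) = 2*r*(4 + r))
I(Y, s) = -7*s - 6*Y (I(Y, s) = (-7*s - 6*Y) + 0 = -7*s - 6*Y)
t(-44)*I(2, W(J)) = 15*(-14*(-3)*(4 - 3) - 6*2) = 15*(-14*(-3) - 12) = 15*(-7*(-6) - 12) = 15*(42 - 12) = 15*30 = 450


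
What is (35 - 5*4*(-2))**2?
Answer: 5625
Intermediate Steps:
(35 - 5*4*(-2))**2 = (35 - 20*(-2))**2 = (35 + 40)**2 = 75**2 = 5625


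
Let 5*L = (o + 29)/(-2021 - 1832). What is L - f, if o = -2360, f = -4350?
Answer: 83805081/19265 ≈ 4350.1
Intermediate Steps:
L = 2331/19265 (L = ((-2360 + 29)/(-2021 - 1832))/5 = (-2331/(-3853))/5 = (-2331*(-1/3853))/5 = (⅕)*(2331/3853) = 2331/19265 ≈ 0.12100)
L - f = 2331/19265 - 1*(-4350) = 2331/19265 + 4350 = 83805081/19265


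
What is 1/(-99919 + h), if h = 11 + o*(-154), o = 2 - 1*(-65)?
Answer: -1/110226 ≈ -9.0723e-6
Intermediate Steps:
o = 67 (o = 2 + 65 = 67)
h = -10307 (h = 11 + 67*(-154) = 11 - 10318 = -10307)
1/(-99919 + h) = 1/(-99919 - 10307) = 1/(-110226) = -1/110226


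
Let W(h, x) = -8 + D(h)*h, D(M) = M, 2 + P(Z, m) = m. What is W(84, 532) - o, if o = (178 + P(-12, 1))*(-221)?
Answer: 46165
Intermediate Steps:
P(Z, m) = -2 + m
W(h, x) = -8 + h² (W(h, x) = -8 + h*h = -8 + h²)
o = -39117 (o = (178 + (-2 + 1))*(-221) = (178 - 1)*(-221) = 177*(-221) = -39117)
W(84, 532) - o = (-8 + 84²) - 1*(-39117) = (-8 + 7056) + 39117 = 7048 + 39117 = 46165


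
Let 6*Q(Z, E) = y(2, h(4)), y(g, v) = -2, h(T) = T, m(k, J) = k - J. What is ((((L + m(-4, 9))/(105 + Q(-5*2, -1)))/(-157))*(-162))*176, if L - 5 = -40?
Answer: -2052864/24649 ≈ -83.284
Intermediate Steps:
L = -35 (L = 5 - 40 = -35)
Q(Z, E) = -1/3 (Q(Z, E) = (1/6)*(-2) = -1/3)
((((L + m(-4, 9))/(105 + Q(-5*2, -1)))/(-157))*(-162))*176 = ((((-35 + (-4 - 1*9))/(105 - 1/3))/(-157))*(-162))*176 = ((((-35 + (-4 - 9))/(314/3))*(-1/157))*(-162))*176 = ((((-35 - 13)*(3/314))*(-1/157))*(-162))*176 = ((-48*3/314*(-1/157))*(-162))*176 = (-72/157*(-1/157)*(-162))*176 = ((72/24649)*(-162))*176 = -11664/24649*176 = -2052864/24649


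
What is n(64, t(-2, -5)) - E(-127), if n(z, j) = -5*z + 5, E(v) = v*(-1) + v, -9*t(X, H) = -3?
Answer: -315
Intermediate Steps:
t(X, H) = ⅓ (t(X, H) = -⅑*(-3) = ⅓)
E(v) = 0 (E(v) = -v + v = 0)
n(z, j) = 5 - 5*z
n(64, t(-2, -5)) - E(-127) = (5 - 5*64) - 1*0 = (5 - 320) + 0 = -315 + 0 = -315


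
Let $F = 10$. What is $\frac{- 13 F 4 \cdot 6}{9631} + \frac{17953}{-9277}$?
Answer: $- \frac{201849583}{89346787} \approx -2.2592$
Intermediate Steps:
$\frac{- 13 F 4 \cdot 6}{9631} + \frac{17953}{-9277} = \frac{\left(-13\right) 10 \cdot 4 \cdot 6}{9631} + \frac{17953}{-9277} = \left(-130\right) 24 \cdot \frac{1}{9631} + 17953 \left(- \frac{1}{9277}\right) = \left(-3120\right) \frac{1}{9631} - \frac{17953}{9277} = - \frac{3120}{9631} - \frac{17953}{9277} = - \frac{201849583}{89346787}$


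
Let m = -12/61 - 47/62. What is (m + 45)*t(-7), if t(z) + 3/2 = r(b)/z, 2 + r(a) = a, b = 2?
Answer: -499737/7564 ≈ -66.068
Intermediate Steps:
r(a) = -2 + a
t(z) = -3/2 (t(z) = -3/2 + (-2 + 2)/z = -3/2 + 0/z = -3/2 + 0 = -3/2)
m = -3611/3782 (m = -12*1/61 - 47*1/62 = -12/61 - 47/62 = -3611/3782 ≈ -0.95479)
(m + 45)*t(-7) = (-3611/3782 + 45)*(-3/2) = (166579/3782)*(-3/2) = -499737/7564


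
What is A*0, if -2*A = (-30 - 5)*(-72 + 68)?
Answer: 0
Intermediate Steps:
A = -70 (A = -(-30 - 5)*(-72 + 68)/2 = -(-35)*(-4)/2 = -½*140 = -70)
A*0 = -70*0 = 0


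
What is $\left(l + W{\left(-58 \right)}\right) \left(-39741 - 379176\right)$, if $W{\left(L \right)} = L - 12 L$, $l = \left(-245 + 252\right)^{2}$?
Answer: $-287795979$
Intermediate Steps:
$l = 49$ ($l = 7^{2} = 49$)
$W{\left(L \right)} = - 11 L$
$\left(l + W{\left(-58 \right)}\right) \left(-39741 - 379176\right) = \left(49 - -638\right) \left(-39741 - 379176\right) = \left(49 + 638\right) \left(-418917\right) = 687 \left(-418917\right) = -287795979$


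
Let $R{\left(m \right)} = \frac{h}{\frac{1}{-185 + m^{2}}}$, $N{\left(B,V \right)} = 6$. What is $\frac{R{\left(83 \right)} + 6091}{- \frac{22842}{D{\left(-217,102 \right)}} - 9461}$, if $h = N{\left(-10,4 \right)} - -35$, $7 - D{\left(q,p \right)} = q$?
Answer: $- \frac{31466960}{1071053} \approx -29.379$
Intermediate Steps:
$D{\left(q,p \right)} = 7 - q$
$h = 41$ ($h = 6 - -35 = 6 + 35 = 41$)
$R{\left(m \right)} = -7585 + 41 m^{2}$ ($R{\left(m \right)} = \frac{41}{\frac{1}{-185 + m^{2}}} = 41 \left(-185 + m^{2}\right) = -7585 + 41 m^{2}$)
$\frac{R{\left(83 \right)} + 6091}{- \frac{22842}{D{\left(-217,102 \right)}} - 9461} = \frac{\left(-7585 + 41 \cdot 83^{2}\right) + 6091}{- \frac{22842}{7 - -217} - 9461} = \frac{\left(-7585 + 41 \cdot 6889\right) + 6091}{- \frac{22842}{7 + 217} - 9461} = \frac{\left(-7585 + 282449\right) + 6091}{- \frac{22842}{224} - 9461} = \frac{274864 + 6091}{\left(-22842\right) \frac{1}{224} - 9461} = \frac{280955}{- \frac{11421}{112} - 9461} = \frac{280955}{- \frac{1071053}{112}} = 280955 \left(- \frac{112}{1071053}\right) = - \frac{31466960}{1071053}$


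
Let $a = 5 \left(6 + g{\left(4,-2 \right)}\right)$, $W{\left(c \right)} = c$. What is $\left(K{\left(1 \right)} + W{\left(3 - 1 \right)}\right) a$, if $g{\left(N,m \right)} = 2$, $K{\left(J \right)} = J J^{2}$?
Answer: $120$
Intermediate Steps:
$K{\left(J \right)} = J^{3}$
$a = 40$ ($a = 5 \left(6 + 2\right) = 5 \cdot 8 = 40$)
$\left(K{\left(1 \right)} + W{\left(3 - 1 \right)}\right) a = \left(1^{3} + \left(3 - 1\right)\right) 40 = \left(1 + 2\right) 40 = 3 \cdot 40 = 120$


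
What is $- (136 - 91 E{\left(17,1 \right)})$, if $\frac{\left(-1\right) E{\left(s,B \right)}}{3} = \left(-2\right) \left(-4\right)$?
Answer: $-2320$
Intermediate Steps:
$E{\left(s,B \right)} = -24$ ($E{\left(s,B \right)} = - 3 \left(\left(-2\right) \left(-4\right)\right) = \left(-3\right) 8 = -24$)
$- (136 - 91 E{\left(17,1 \right)}) = - (136 - -2184) = - (136 + 2184) = \left(-1\right) 2320 = -2320$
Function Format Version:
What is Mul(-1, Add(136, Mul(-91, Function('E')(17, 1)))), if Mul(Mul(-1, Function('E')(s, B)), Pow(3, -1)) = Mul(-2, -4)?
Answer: -2320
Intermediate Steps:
Function('E')(s, B) = -24 (Function('E')(s, B) = Mul(-3, Mul(-2, -4)) = Mul(-3, 8) = -24)
Mul(-1, Add(136, Mul(-91, Function('E')(17, 1)))) = Mul(-1, Add(136, Mul(-91, -24))) = Mul(-1, Add(136, 2184)) = Mul(-1, 2320) = -2320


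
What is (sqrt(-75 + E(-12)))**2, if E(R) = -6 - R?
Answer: -69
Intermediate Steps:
(sqrt(-75 + E(-12)))**2 = (sqrt(-75 + (-6 - 1*(-12))))**2 = (sqrt(-75 + (-6 + 12)))**2 = (sqrt(-75 + 6))**2 = (sqrt(-69))**2 = (I*sqrt(69))**2 = -69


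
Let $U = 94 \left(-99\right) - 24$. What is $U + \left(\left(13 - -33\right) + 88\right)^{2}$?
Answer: $8626$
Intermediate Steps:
$U = -9330$ ($U = -9306 - 24 = -9330$)
$U + \left(\left(13 - -33\right) + 88\right)^{2} = -9330 + \left(\left(13 - -33\right) + 88\right)^{2} = -9330 + \left(\left(13 + 33\right) + 88\right)^{2} = -9330 + \left(46 + 88\right)^{2} = -9330 + 134^{2} = -9330 + 17956 = 8626$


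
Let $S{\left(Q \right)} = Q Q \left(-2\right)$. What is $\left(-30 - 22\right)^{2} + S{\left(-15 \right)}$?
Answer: $2254$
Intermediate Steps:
$S{\left(Q \right)} = - 2 Q^{2}$ ($S{\left(Q \right)} = Q^{2} \left(-2\right) = - 2 Q^{2}$)
$\left(-30 - 22\right)^{2} + S{\left(-15 \right)} = \left(-30 - 22\right)^{2} - 2 \left(-15\right)^{2} = \left(-52\right)^{2} - 450 = 2704 - 450 = 2254$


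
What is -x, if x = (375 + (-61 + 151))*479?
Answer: -222735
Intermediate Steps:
x = 222735 (x = (375 + 90)*479 = 465*479 = 222735)
-x = -1*222735 = -222735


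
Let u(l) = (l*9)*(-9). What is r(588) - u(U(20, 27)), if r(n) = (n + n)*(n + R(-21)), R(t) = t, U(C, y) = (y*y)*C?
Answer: 1847772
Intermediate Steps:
U(C, y) = C*y² (U(C, y) = y²*C = C*y²)
r(n) = 2*n*(-21 + n) (r(n) = (n + n)*(n - 21) = (2*n)*(-21 + n) = 2*n*(-21 + n))
u(l) = -81*l (u(l) = (9*l)*(-9) = -81*l)
r(588) - u(U(20, 27)) = 2*588*(-21 + 588) - (-81)*20*27² = 2*588*567 - (-81)*20*729 = 666792 - (-81)*14580 = 666792 - 1*(-1180980) = 666792 + 1180980 = 1847772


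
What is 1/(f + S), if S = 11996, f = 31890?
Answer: 1/43886 ≈ 2.2786e-5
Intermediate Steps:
1/(f + S) = 1/(31890 + 11996) = 1/43886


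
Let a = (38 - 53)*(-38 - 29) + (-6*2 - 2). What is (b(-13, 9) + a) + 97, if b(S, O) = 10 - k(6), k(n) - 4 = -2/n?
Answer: 3283/3 ≈ 1094.3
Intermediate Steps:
a = 991 (a = -15*(-67) + (-12 - 2) = 1005 - 14 = 991)
k(n) = 4 - 2/n
b(S, O) = 19/3 (b(S, O) = 10 - (4 - 2/6) = 10 - (4 - 2*⅙) = 10 - (4 - ⅓) = 10 - 1*11/3 = 10 - 11/3 = 19/3)
(b(-13, 9) + a) + 97 = (19/3 + 991) + 97 = 2992/3 + 97 = 3283/3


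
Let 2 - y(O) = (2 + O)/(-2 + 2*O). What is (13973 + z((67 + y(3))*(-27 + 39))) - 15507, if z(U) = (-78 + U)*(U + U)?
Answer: 1193576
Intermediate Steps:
y(O) = 2 - (2 + O)/(-2 + 2*O)
z(U) = 2*U*(-78 + U) (z(U) = (-78 + U)*(2*U) = 2*U*(-78 + U))
(13973 + z((67 + y(3))*(-27 + 39))) - 15507 = (13973 + 2*((67 + 3*(-2 + 3)/(2*(-1 + 3)))*(-27 + 39))*(-78 + (67 + 3*(-2 + 3)/(2*(-1 + 3)))*(-27 + 39))) - 15507 = (13973 + 2*((67 + (3/2)*1/2)*12)*(-78 + (67 + (3/2)*1/2)*12)) - 15507 = (13973 + 2*((67 + (3/2)*(½)*1)*12)*(-78 + (67 + (3/2)*(½)*1)*12)) - 15507 = (13973 + 2*((67 + ¾)*12)*(-78 + (67 + ¾)*12)) - 15507 = (13973 + 2*((271/4)*12)*(-78 + (271/4)*12)) - 15507 = (13973 + 2*813*(-78 + 813)) - 15507 = (13973 + 2*813*735) - 15507 = (13973 + 1195110) - 15507 = 1209083 - 15507 = 1193576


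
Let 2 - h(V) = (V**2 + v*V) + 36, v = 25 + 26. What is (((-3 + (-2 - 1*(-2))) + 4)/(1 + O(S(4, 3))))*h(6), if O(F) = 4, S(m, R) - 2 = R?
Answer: -376/5 ≈ -75.200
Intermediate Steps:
S(m, R) = 2 + R
v = 51
h(V) = -34 - V**2 - 51*V (h(V) = 2 - ((V**2 + 51*V) + 36) = 2 - (36 + V**2 + 51*V) = 2 + (-36 - V**2 - 51*V) = -34 - V**2 - 51*V)
(((-3 + (-2 - 1*(-2))) + 4)/(1 + O(S(4, 3))))*h(6) = (((-3 + (-2 - 1*(-2))) + 4)/(1 + 4))*(-34 - 1*6**2 - 51*6) = (((-3 + (-2 + 2)) + 4)/5)*(-34 - 1*36 - 306) = (((-3 + 0) + 4)*(1/5))*(-34 - 36 - 306) = ((-3 + 4)*(1/5))*(-376) = (1*(1/5))*(-376) = (1/5)*(-376) = -376/5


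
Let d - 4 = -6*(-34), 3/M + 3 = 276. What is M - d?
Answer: -18927/91 ≈ -207.99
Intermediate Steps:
M = 1/91 (M = 3/(-3 + 276) = 3/273 = 3*(1/273) = 1/91 ≈ 0.010989)
d = 208 (d = 4 - 6*(-34) = 4 + 204 = 208)
M - d = 1/91 - 1*208 = 1/91 - 208 = -18927/91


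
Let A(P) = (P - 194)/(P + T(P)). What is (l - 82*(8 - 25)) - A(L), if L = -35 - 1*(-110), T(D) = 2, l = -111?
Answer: 14130/11 ≈ 1284.5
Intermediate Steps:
L = 75 (L = -35 + 110 = 75)
A(P) = (-194 + P)/(2 + P) (A(P) = (P - 194)/(P + 2) = (-194 + P)/(2 + P))
(l - 82*(8 - 25)) - A(L) = (-111 - 82*(8 - 25)) - (-194 + 75)/(2 + 75) = (-111 - 82*(-17)) - (-119)/77 = (-111 + 1394) - (-119)/77 = 1283 - 1*(-17/11) = 1283 + 17/11 = 14130/11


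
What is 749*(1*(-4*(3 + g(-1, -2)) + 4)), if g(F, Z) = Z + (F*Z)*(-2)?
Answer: 11984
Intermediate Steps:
g(F, Z) = Z - 2*F*Z
749*(1*(-4*(3 + g(-1, -2)) + 4)) = 749*(1*(-4*(3 - 2*(1 - 2*(-1))) + 4)) = 749*(1*(-4*(3 - 2*(1 + 2)) + 4)) = 749*(1*(-4*(3 - 2*3) + 4)) = 749*(1*(-4*(3 - 6) + 4)) = 749*(1*(-4*(-3) + 4)) = 749*(1*(12 + 4)) = 749*(1*16) = 749*16 = 11984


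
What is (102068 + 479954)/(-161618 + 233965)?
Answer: 582022/72347 ≈ 8.0449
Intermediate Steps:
(102068 + 479954)/(-161618 + 233965) = 582022/72347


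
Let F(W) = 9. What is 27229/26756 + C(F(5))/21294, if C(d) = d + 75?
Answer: 13858615/13565292 ≈ 1.0216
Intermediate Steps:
C(d) = 75 + d
27229/26756 + C(F(5))/21294 = 27229/26756 + (75 + 9)/21294 = 27229*(1/26756) + 84*(1/21294) = 27229/26756 + 2/507 = 13858615/13565292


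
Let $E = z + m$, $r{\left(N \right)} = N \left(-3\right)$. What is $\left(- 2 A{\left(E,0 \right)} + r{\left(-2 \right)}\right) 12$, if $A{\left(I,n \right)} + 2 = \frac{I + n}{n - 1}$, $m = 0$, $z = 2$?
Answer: $168$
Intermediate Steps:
$r{\left(N \right)} = - 3 N$
$E = 2$ ($E = 2 + 0 = 2$)
$A{\left(I,n \right)} = -2 + \frac{I + n}{-1 + n}$ ($A{\left(I,n \right)} = -2 + \frac{I + n}{n - 1} = -2 + \frac{I + n}{-1 + n}$)
$\left(- 2 A{\left(E,0 \right)} + r{\left(-2 \right)}\right) 12 = \left(- 2 \frac{2 + 2 - 0}{-1 + 0} - -6\right) 12 = \left(- 2 \frac{2 + 2 + 0}{-1} + 6\right) 12 = \left(- 2 \left(\left(-1\right) 4\right) + 6\right) 12 = \left(\left(-2\right) \left(-4\right) + 6\right) 12 = \left(8 + 6\right) 12 = 14 \cdot 12 = 168$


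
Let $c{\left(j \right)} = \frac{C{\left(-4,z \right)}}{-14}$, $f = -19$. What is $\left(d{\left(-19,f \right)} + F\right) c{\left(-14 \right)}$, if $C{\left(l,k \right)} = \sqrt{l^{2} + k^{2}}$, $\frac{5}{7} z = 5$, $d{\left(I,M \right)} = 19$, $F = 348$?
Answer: $- \frac{367 \sqrt{65}}{14} \approx -211.35$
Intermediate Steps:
$z = 7$ ($z = \frac{7}{5} \cdot 5 = 7$)
$C{\left(l,k \right)} = \sqrt{k^{2} + l^{2}}$
$c{\left(j \right)} = - \frac{\sqrt{65}}{14}$ ($c{\left(j \right)} = \frac{\sqrt{7^{2} + \left(-4\right)^{2}}}{-14} = \sqrt{49 + 16} \left(- \frac{1}{14}\right) = \sqrt{65} \left(- \frac{1}{14}\right) = - \frac{\sqrt{65}}{14}$)
$\left(d{\left(-19,f \right)} + F\right) c{\left(-14 \right)} = \left(19 + 348\right) \left(- \frac{\sqrt{65}}{14}\right) = 367 \left(- \frac{\sqrt{65}}{14}\right) = - \frac{367 \sqrt{65}}{14}$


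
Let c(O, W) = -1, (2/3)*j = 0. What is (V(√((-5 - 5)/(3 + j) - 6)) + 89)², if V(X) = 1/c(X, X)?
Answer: 7744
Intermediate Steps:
j = 0 (j = (3/2)*0 = 0)
V(X) = -1 (V(X) = 1/(-1) = -1)
(V(√((-5 - 5)/(3 + j) - 6)) + 89)² = (-1 + 89)² = 88² = 7744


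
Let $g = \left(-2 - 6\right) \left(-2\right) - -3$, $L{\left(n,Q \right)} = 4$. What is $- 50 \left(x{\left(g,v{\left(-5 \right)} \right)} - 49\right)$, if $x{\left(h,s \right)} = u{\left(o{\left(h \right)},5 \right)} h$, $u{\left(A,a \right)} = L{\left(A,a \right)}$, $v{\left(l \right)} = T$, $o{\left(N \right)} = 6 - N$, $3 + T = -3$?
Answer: $-1350$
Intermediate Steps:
$T = -6$ ($T = -3 - 3 = -6$)
$g = 19$ ($g = \left(-2 - 6\right) \left(-2\right) + 3 = \left(-8\right) \left(-2\right) + 3 = 16 + 3 = 19$)
$v{\left(l \right)} = -6$
$u{\left(A,a \right)} = 4$
$x{\left(h,s \right)} = 4 h$
$- 50 \left(x{\left(g,v{\left(-5 \right)} \right)} - 49\right) = - 50 \left(4 \cdot 19 - 49\right) = - 50 \left(76 - 49\right) = \left(-50\right) 27 = -1350$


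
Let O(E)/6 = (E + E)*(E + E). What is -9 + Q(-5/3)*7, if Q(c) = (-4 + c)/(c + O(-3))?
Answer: -5906/643 ≈ -9.1851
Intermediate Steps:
O(E) = 24*E**2 (O(E) = 6*((E + E)*(E + E)) = 6*((2*E)*(2*E)) = 6*(4*E**2) = 24*E**2)
Q(c) = (-4 + c)/(216 + c) (Q(c) = (-4 + c)/(c + 24*(-3)**2) = (-4 + c)/(c + 24*9) = (-4 + c)/(c + 216) = (-4 + c)/(216 + c))
-9 + Q(-5/3)*7 = -9 + ((-4 - 5/3)/(216 - 5/3))*7 = -9 + (-17/3/(643/3))*7 = -9 + ((3/643)*(-17/3))*7 = -9 - 17/643*7 = -9 - 119/643 = -5906/643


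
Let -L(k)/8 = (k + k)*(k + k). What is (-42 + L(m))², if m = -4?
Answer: 306916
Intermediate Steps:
L(k) = -32*k² (L(k) = -8*(k + k)*(k + k) = -8*2*k*2*k = -32*k²)
(-42 + L(m))² = (-42 - 32*(-4)²)² = (-42 - 32*16)² = (-42 - 512)² = (-554)² = 306916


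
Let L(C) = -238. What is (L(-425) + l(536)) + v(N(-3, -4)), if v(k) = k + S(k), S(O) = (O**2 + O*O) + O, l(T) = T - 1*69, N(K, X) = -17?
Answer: 773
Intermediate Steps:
l(T) = -69 + T (l(T) = T - 69 = -69 + T)
S(O) = O + 2*O**2 (S(O) = (O**2 + O**2) + O = 2*O**2 + O = O + 2*O**2)
v(k) = k + k*(1 + 2*k)
(L(-425) + l(536)) + v(N(-3, -4)) = (-238 + (-69 + 536)) + 2*(-17)*(1 - 17) = (-238 + 467) + 2*(-17)*(-16) = 229 + 544 = 773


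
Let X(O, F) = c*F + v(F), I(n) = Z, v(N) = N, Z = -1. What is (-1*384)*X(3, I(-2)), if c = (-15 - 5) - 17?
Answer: -13824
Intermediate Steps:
I(n) = -1
c = -37 (c = -20 - 17 = -37)
X(O, F) = -36*F (X(O, F) = -37*F + F = -36*F)
(-1*384)*X(3, I(-2)) = (-1*384)*(-36*(-1)) = -384*36 = -13824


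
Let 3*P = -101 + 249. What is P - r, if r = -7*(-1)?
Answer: 127/3 ≈ 42.333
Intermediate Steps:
r = 7
P = 148/3 (P = (-101 + 249)/3 = (⅓)*148 = 148/3 ≈ 49.333)
P - r = 148/3 - 1*7 = 148/3 - 7 = 127/3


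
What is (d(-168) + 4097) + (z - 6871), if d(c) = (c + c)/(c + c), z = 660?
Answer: -2113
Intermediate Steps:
d(c) = 1 (d(c) = (2*c)/((2*c)) = (2*c)*(1/(2*c)) = 1)
(d(-168) + 4097) + (z - 6871) = (1 + 4097) + (660 - 6871) = 4098 - 6211 = -2113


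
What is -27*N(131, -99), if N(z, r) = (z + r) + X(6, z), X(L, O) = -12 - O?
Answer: 2997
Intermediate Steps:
N(z, r) = -12 + r (N(z, r) = (z + r) + (-12 - z) = (r + z) + (-12 - z) = -12 + r)
-27*N(131, -99) = -27*(-12 - 99) = -27*(-111) = 2997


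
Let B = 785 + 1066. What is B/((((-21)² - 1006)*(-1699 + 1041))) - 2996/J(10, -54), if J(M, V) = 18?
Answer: -556894801/3345930 ≈ -166.44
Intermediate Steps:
B = 1851
B/((((-21)² - 1006)*(-1699 + 1041))) - 2996/J(10, -54) = 1851/((((-21)² - 1006)*(-1699 + 1041))) - 2996/18 = 1851/(((441 - 1006)*(-658))) - 2996*1/18 = 1851/((-565*(-658))) - 1498/9 = 1851/371770 - 1498/9 = -556894801/3345930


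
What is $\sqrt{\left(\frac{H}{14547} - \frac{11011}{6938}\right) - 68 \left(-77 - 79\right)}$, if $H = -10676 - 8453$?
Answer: $\frac{\sqrt{108026462171247910134}}{100927086} \approx 102.98$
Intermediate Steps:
$H = -19129$
$\sqrt{\left(\frac{H}{14547} - \frac{11011}{6938}\right) - 68 \left(-77 - 79\right)} = \sqrt{\left(- \frac{19129}{14547} - \frac{11011}{6938}\right) - 68 \left(-77 - 79\right)} = \sqrt{\left(\left(-19129\right) \frac{1}{14547} - \frac{11011}{6938}\right) - -10608} = \sqrt{\left(- \frac{19129}{14547} - \frac{11011}{6938}\right) + 10608} = \sqrt{- \frac{292894019}{100927086} + 10608} = \sqrt{\frac{1070341634269}{100927086}} = \frac{\sqrt{108026462171247910134}}{100927086}$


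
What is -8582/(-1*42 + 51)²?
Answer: -8582/81 ≈ -105.95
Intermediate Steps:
-8582/(-1*42 + 51)² = -8582/(-42 + 51)² = -8582/(9²) = -8582/81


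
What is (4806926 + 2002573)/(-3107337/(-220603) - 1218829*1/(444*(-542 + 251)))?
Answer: 194089720083923988/670357703635 ≈ 2.8953e+5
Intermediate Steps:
(4806926 + 2002573)/(-3107337/(-220603) - 1218829*1/(444*(-542 + 251))) = 6809499/(-3107337*(-1/220603) - 1218829/((-291*444))) = 6809499/(3107337/220603 - 1218829/(-129204)) = 6809499/(3107337/220603 - 1218829*(-1/129204)) = 6809499/(3107337/220603 + 1218829/129204) = 6809499/(670357703635/28502790012) = 6809499*(28502790012/670357703635) = 194089720083923988/670357703635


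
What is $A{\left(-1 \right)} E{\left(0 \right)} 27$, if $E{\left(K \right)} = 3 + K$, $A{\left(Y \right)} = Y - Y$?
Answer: $0$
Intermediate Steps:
$A{\left(Y \right)} = 0$
$A{\left(-1 \right)} E{\left(0 \right)} 27 = 0 \left(3 + 0\right) 27 = 0 \cdot 3 \cdot 27 = 0 \cdot 27 = 0$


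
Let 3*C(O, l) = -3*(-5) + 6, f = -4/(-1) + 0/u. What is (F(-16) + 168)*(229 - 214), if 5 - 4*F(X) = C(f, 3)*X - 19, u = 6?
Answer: 3030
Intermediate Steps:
f = 4 (f = -4/(-1) + 0/6 = -4*(-1) + 0*(1/6) = 4 + 0 = 4)
C(O, l) = 7 (C(O, l) = (-3*(-5) + 6)/3 = (15 + 6)/3 = (1/3)*21 = 7)
F(X) = 6 - 7*X/4 (F(X) = 5/4 - (7*X - 19)/4 = 5/4 - (-19 + 7*X)/4 = 5/4 + (19/4 - 7*X/4) = 6 - 7*X/4)
(F(-16) + 168)*(229 - 214) = ((6 - 7/4*(-16)) + 168)*(229 - 214) = ((6 + 28) + 168)*15 = (34 + 168)*15 = 202*15 = 3030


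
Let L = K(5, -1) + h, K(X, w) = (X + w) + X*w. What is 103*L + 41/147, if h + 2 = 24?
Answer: 318002/147 ≈ 2163.3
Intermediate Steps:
h = 22 (h = -2 + 24 = 22)
K(X, w) = X + w + X*w
L = 21 (L = (5 - 1 + 5*(-1)) + 22 = (5 - 1 - 5) + 22 = -1 + 22 = 21)
103*L + 41/147 = 103*21 + 41/147 = 2163 + 41*(1/147) = 2163 + 41/147 = 318002/147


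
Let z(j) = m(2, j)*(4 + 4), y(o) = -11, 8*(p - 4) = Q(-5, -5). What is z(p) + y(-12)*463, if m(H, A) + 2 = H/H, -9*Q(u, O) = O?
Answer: -5101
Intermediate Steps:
Q(u, O) = -O/9
m(H, A) = -1 (m(H, A) = -2 + H/H = -2 + 1 = -1)
p = 293/72 (p = 4 + (-⅑*(-5))/8 = 4 + (⅛)*(5/9) = 4 + 5/72 = 293/72 ≈ 4.0694)
z(j) = -8 (z(j) = -(4 + 4) = -1*8 = -8)
z(p) + y(-12)*463 = -8 - 11*463 = -8 - 5093 = -5101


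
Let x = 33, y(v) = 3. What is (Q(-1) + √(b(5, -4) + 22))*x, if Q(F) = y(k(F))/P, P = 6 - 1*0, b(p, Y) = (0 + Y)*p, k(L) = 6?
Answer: 33/2 + 33*√2 ≈ 63.169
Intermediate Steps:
b(p, Y) = Y*p
P = 6 (P = 6 + 0 = 6)
Q(F) = ½ (Q(F) = 3/6 = 3*(⅙) = ½)
(Q(-1) + √(b(5, -4) + 22))*x = (½ + √(-4*5 + 22))*33 = (½ + √(-20 + 22))*33 = (½ + √2)*33 = 33/2 + 33*√2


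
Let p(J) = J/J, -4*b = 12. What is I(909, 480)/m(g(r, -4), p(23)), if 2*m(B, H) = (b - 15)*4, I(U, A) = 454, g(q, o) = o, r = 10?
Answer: -227/18 ≈ -12.611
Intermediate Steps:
b = -3 (b = -1/4*12 = -3)
p(J) = 1
m(B, H) = -36 (m(B, H) = ((-3 - 15)*4)/2 = (-18*4)/2 = (1/2)*(-72) = -36)
I(909, 480)/m(g(r, -4), p(23)) = 454/(-36) = 454*(-1/36) = -227/18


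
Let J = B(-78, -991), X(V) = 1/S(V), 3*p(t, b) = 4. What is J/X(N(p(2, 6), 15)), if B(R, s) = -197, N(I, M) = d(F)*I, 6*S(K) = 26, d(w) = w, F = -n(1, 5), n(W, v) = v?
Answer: -2561/3 ≈ -853.67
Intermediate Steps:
p(t, b) = 4/3 (p(t, b) = (1/3)*4 = 4/3)
F = -5 (F = -1*5 = -5)
S(K) = 13/3 (S(K) = (1/6)*26 = 13/3)
N(I, M) = -5*I
X(V) = 3/13 (X(V) = 1/(13/3) = 3/13)
J = -197
J/X(N(p(2, 6), 15)) = -197/3/13 = -197*13/3 = -2561/3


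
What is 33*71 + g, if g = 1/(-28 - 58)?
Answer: 201497/86 ≈ 2343.0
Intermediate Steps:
g = -1/86 (g = 1/(-86) = -1/86 ≈ -0.011628)
33*71 + g = 33*71 - 1/86 = 2343 - 1/86 = 201497/86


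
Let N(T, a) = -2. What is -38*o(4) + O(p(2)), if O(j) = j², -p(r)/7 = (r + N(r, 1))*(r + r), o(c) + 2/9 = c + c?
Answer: -2660/9 ≈ -295.56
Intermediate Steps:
o(c) = -2/9 + 2*c (o(c) = -2/9 + (c + c) = -2/9 + 2*c)
p(r) = -14*r*(-2 + r) (p(r) = -7*(r - 2)*(r + r) = -7*(-2 + r)*2*r = -14*r*(-2 + r))
-38*o(4) + O(p(2)) = -38*(-2/9 + 2*4) + (14*2*(2 - 1*2))² = -38*(-2/9 + 8) + (14*2*(2 - 2))² = -38*70/9 + (14*2*0)² = -2660/9 + 0² = -2660/9 + 0 = -2660/9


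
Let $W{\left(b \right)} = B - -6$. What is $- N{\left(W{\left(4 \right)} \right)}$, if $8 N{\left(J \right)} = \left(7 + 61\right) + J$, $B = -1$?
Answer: $- \frac{73}{8} \approx -9.125$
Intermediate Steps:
$W{\left(b \right)} = 5$ ($W{\left(b \right)} = -1 - -6 = -1 + 6 = 5$)
$N{\left(J \right)} = \frac{17}{2} + \frac{J}{8}$ ($N{\left(J \right)} = \frac{\left(7 + 61\right) + J}{8} = \frac{68 + J}{8} = \frac{17}{2} + \frac{J}{8}$)
$- N{\left(W{\left(4 \right)} \right)} = - (\frac{17}{2} + \frac{1}{8} \cdot 5) = - (\frac{17}{2} + \frac{5}{8}) = \left(-1\right) \frac{73}{8} = - \frac{73}{8}$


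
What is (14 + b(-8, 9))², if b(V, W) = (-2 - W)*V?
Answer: 10404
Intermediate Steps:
b(V, W) = V*(-2 - W)
(14 + b(-8, 9))² = (14 - 1*(-8)*(2 + 9))² = (14 - 1*(-8)*11)² = (14 + 88)² = 102² = 10404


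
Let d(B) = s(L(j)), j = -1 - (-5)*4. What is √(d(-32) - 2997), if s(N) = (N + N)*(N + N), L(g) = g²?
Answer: √518287 ≈ 719.92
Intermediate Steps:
j = 19 (j = -1 - 1*(-20) = -1 + 20 = 19)
s(N) = 4*N² (s(N) = (2*N)*(2*N) = 4*N²)
d(B) = 521284 (d(B) = 4*(19²)² = 4*361² = 4*130321 = 521284)
√(d(-32) - 2997) = √(521284 - 2997) = √518287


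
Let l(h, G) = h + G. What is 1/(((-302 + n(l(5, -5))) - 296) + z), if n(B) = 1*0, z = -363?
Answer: -1/961 ≈ -0.0010406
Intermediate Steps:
l(h, G) = G + h
n(B) = 0
1/(((-302 + n(l(5, -5))) - 296) + z) = 1/(((-302 + 0) - 296) - 363) = 1/((-302 - 296) - 363) = 1/(-598 - 363) = 1/(-961) = -1/961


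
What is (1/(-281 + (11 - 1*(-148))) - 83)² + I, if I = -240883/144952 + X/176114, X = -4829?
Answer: 327177358643630879/47494986380344 ≈ 6888.7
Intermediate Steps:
I = -21561420935/12764038264 (I = -240883/144952 - 4829/176114 = -21561420935/12764038264 ≈ -1.6892)
(1/(-281 + (11 - 1*(-148))) - 83)² + I = (1/(-281 + (11 - 1*(-148))) - 83)² - 21561420935/12764038264 = (1/(-281 + (11 + 148)) - 83)² - 21561420935/12764038264 = (1/(-281 + 159) - 83)² - 21561420935/12764038264 = (1/(-122) - 83)² - 21561420935/12764038264 = (-1/122 - 83)² - 21561420935/12764038264 = (-10127/122)² - 21561420935/12764038264 = 102556129/14884 - 21561420935/12764038264 = 327177358643630879/47494986380344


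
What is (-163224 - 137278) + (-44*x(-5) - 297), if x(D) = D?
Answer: -300579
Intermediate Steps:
(-163224 - 137278) + (-44*x(-5) - 297) = (-163224 - 137278) + (-44*(-5) - 297) = -300502 + (220 - 297) = -300502 - 77 = -300579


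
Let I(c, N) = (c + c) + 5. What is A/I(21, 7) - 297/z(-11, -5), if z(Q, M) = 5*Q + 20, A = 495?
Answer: 31284/1645 ≈ 19.018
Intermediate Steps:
I(c, N) = 5 + 2*c (I(c, N) = 2*c + 5 = 5 + 2*c)
z(Q, M) = 20 + 5*Q
A/I(21, 7) - 297/z(-11, -5) = 495/(5 + 2*21) - 297/(20 + 5*(-11)) = 495/(5 + 42) - 297/(20 - 55) = 495/47 - 297/(-35) = 495*(1/47) - 297*(-1/35) = 495/47 + 297/35 = 31284/1645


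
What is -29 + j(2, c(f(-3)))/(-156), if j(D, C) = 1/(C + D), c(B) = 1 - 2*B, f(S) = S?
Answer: -40717/1404 ≈ -29.001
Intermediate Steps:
-29 + j(2, c(f(-3)))/(-156) = -29 + 1/((-156)*((1 - 2*(-3)) + 2)) = -29 - 1/(156*((1 + 6) + 2)) = -29 - 1/(156*(7 + 2)) = -29 - 1/156/9 = -29 - 1/156*1/9 = -29 - 1/1404 = -40717/1404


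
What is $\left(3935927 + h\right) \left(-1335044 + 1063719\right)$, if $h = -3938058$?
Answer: $578193575$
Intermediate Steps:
$\left(3935927 + h\right) \left(-1335044 + 1063719\right) = \left(3935927 - 3938058\right) \left(-1335044 + 1063719\right) = \left(-2131\right) \left(-271325\right) = 578193575$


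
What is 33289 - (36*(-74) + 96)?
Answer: 35857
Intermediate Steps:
33289 - (36*(-74) + 96) = 33289 - (-2664 + 96) = 33289 - 1*(-2568) = 33289 + 2568 = 35857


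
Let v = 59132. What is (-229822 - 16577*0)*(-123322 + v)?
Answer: 14752274180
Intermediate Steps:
(-229822 - 16577*0)*(-123322 + v) = (-229822 - 16577*0)*(-123322 + 59132) = (-229822 + 0)*(-64190) = -229822*(-64190) = 14752274180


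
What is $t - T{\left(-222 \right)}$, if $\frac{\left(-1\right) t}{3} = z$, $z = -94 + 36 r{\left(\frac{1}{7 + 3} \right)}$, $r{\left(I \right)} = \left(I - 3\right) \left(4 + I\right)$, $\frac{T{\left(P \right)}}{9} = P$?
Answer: $\frac{89103}{25} \approx 3564.1$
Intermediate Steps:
$T{\left(P \right)} = 9 P$
$r{\left(I \right)} = \left(-3 + I\right) \left(4 + I\right)$
$z = - \frac{13051}{25}$ ($z = -94 + 36 \left(-12 + \frac{1}{7 + 3} + \left(\frac{1}{7 + 3}\right)^{2}\right) = -94 + 36 \left(-12 + \frac{1}{10} + \left(\frac{1}{10}\right)^{2}\right) = -94 + 36 \left(-12 + \frac{1}{10} + \frac{1}{100}\right) = -94 + 36 \left(- \frac{1189}{100}\right) = -94 - \frac{10701}{25} = - \frac{13051}{25} \approx -522.04$)
$t = \frac{39153}{25}$ ($t = \left(-3\right) \left(- \frac{13051}{25}\right) = \frac{39153}{25} \approx 1566.1$)
$t - T{\left(-222 \right)} = \frac{39153}{25} - 9 \left(-222\right) = \frac{39153}{25} - -1998 = \frac{39153}{25} + 1998 = \frac{89103}{25}$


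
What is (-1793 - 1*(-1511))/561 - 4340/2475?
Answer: -1726/765 ≈ -2.2562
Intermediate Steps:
(-1793 - 1*(-1511))/561 - 4340/2475 = (-1793 + 1511)*(1/561) - 4340*1/2475 = -282*1/561 - 868/495 = -94/187 - 868/495 = -1726/765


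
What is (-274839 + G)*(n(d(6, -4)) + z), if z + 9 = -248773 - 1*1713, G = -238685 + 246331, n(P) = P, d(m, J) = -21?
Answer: 66936121588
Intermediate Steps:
G = 7646
z = -250495 (z = -9 + (-248773 - 1*1713) = -9 + (-248773 - 1713) = -9 - 250486 = -250495)
(-274839 + G)*(n(d(6, -4)) + z) = (-274839 + 7646)*(-21 - 250495) = -267193*(-250516) = 66936121588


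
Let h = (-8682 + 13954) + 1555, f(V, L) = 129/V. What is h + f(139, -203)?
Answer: 949082/139 ≈ 6827.9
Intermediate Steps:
h = 6827 (h = 5272 + 1555 = 6827)
h + f(139, -203) = 6827 + 129/139 = 949082/139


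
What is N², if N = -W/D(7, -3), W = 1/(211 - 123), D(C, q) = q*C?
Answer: 1/3415104 ≈ 2.9282e-7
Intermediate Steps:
D(C, q) = C*q
W = 1/88 ≈ 0.011364
N = 1/1848 (N = -1/(88*(7*(-3))) = -1/(88*(-21)) = -(-1)/(88*21) = -1*(-1/1848) = 1/1848 ≈ 0.00054113)
N² = (1/1848)² = 1/3415104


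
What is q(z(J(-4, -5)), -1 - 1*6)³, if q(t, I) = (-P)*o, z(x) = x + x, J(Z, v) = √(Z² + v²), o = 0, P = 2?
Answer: 0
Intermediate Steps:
z(x) = 2*x
q(t, I) = 0 (q(t, I) = -1*2*0 = -2*0 = 0)
q(z(J(-4, -5)), -1 - 1*6)³ = 0³ = 0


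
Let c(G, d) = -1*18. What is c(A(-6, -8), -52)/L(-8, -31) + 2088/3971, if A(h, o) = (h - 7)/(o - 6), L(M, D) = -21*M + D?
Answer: 214578/544027 ≈ 0.39443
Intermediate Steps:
L(M, D) = D - 21*M
A(h, o) = (-7 + h)/(-6 + o)
c(G, d) = -18
c(A(-6, -8), -52)/L(-8, -31) + 2088/3971 = -18/(-31 - 21*(-8)) + 2088/3971 = -18/(-31 + 168) + 2088*(1/3971) = -18/137 + 2088/3971 = 214578/544027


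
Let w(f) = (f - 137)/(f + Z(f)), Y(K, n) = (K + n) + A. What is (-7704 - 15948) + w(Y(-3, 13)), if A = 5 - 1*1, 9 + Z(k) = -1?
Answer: -94731/4 ≈ -23683.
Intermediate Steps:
Z(k) = -10 (Z(k) = -9 - 1 = -10)
A = 4 (A = 5 - 1 = 4)
Y(K, n) = 4 + K + n (Y(K, n) = (K + n) + 4 = 4 + K + n)
w(f) = (-137 + f)/(-10 + f) (w(f) = (f - 137)/(f - 10) = (-137 + f)/(-10 + f))
(-7704 - 15948) + w(Y(-3, 13)) = (-7704 - 15948) + (-137 + (4 - 3 + 13))/(-10 + (4 - 3 + 13)) = -23652 + (-137 + 14)/(-10 + 14) = -23652 - 123/4 = -94731/4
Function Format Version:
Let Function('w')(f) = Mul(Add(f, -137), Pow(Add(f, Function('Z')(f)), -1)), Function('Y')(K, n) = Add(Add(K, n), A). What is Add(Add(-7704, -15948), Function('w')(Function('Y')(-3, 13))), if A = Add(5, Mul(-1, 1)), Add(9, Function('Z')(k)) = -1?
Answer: Rational(-94731, 4) ≈ -23683.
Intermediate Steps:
Function('Z')(k) = -10 (Function('Z')(k) = Add(-9, -1) = -10)
A = 4 (A = Add(5, -1) = 4)
Function('Y')(K, n) = Add(4, K, n) (Function('Y')(K, n) = Add(Add(K, n), 4) = Add(4, K, n))
Function('w')(f) = Mul(Pow(Add(-10, f), -1), Add(-137, f)) (Function('w')(f) = Mul(Add(f, -137), Pow(Add(f, -10), -1)) = Mul(Add(-137, f), Pow(Add(-10, f), -1)) = Mul(Pow(Add(-10, f), -1), Add(-137, f)))
Add(Add(-7704, -15948), Function('w')(Function('Y')(-3, 13))) = Add(Add(-7704, -15948), Mul(Pow(Add(-10, Add(4, -3, 13)), -1), Add(-137, Add(4, -3, 13)))) = Add(-23652, Mul(Pow(Add(-10, 14), -1), Add(-137, 14))) = Add(-23652, Mul(Pow(4, -1), -123)) = Add(-23652, Mul(Rational(1, 4), -123)) = Add(-23652, Rational(-123, 4)) = Rational(-94731, 4)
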